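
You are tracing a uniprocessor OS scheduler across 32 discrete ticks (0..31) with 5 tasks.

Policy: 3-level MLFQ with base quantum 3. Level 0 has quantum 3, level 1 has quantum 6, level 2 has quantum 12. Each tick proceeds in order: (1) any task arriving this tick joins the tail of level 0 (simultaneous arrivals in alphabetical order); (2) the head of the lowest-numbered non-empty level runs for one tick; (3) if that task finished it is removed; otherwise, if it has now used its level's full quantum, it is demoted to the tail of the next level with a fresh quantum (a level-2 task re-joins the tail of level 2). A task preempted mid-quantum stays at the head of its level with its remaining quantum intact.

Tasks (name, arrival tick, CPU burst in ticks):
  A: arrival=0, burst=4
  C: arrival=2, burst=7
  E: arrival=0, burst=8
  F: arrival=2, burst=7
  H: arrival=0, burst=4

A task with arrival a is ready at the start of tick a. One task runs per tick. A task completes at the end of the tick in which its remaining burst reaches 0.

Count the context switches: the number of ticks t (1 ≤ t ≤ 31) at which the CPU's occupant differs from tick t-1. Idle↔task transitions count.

t=0: L0/L1/L2 = AEH/-/- → run A
t=1: L0/L1/L2 = AEH/-/- → run A
t=2: L0/L1/L2 = AEHCF/-/- → run A
t=3: L0/L1/L2 = EHCF/A/- → run E
t=4: L0/L1/L2 = EHCF/A/- → run E
t=5: L0/L1/L2 = EHCF/A/- → run E
t=6: L0/L1/L2 = HCF/AE/- → run H
t=7: L0/L1/L2 = HCF/AE/- → run H
t=8: L0/L1/L2 = HCF/AE/- → run H
t=9: L0/L1/L2 = CF/AEH/- → run C
t=10: L0/L1/L2 = CF/AEH/- → run C
t=11: L0/L1/L2 = CF/AEH/- → run C
t=12: L0/L1/L2 = F/AEHC/- → run F
t=13: L0/L1/L2 = F/AEHC/- → run F
t=14: L0/L1/L2 = F/AEHC/- → run F
t=15: L0/L1/L2 = -/AEHCF/- → run A
t=16: L0/L1/L2 = -/EHCF/- → run E
t=17: L0/L1/L2 = -/EHCF/- → run E
t=18: L0/L1/L2 = -/EHCF/- → run E
t=19: L0/L1/L2 = -/EHCF/- → run E
t=20: L0/L1/L2 = -/EHCF/- → run E
t=21: L0/L1/L2 = -/HCF/- → run H
t=22: L0/L1/L2 = -/CF/- → run C
t=23: L0/L1/L2 = -/CF/- → run C
t=24: L0/L1/L2 = -/CF/- → run C
t=25: L0/L1/L2 = -/CF/- → run C
t=26: L0/L1/L2 = -/F/- → run F
t=27: L0/L1/L2 = -/F/- → run F
t=28: L0/L1/L2 = -/F/- → run F
t=29: L0/L1/L2 = -/F/- → run F
t=30: (idle)
t=31: (idle)

context switches = 10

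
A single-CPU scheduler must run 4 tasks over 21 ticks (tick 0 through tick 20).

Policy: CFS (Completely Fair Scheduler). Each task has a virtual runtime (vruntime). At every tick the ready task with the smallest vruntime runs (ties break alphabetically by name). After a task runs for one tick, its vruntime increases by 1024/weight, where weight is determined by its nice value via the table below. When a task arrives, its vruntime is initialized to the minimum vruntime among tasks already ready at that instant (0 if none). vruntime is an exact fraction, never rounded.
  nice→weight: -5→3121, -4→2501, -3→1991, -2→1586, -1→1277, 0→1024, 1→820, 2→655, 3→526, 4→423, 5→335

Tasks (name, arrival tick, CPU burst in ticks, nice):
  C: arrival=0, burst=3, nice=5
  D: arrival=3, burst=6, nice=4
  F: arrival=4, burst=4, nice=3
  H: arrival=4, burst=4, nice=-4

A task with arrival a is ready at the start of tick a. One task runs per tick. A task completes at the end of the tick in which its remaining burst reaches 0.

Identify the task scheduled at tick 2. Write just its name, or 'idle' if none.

running at tick 2 = C

t=0: vr[C=0] → run C
t=1: vr[C=1024/335] → run C
t=2: vr[C=2048/335] → run C
t=3: vr[D=0] → run D
t=4: vr[D=1024/423 F=1024/423 H=1024/423] → run D
t=5: vr[D=2048/423 F=1024/423 H=1024/423] → run F
t=6: vr[D=2048/423 F=485888/111249 H=1024/423] → run H
t=7: vr[D=2048/423 F=485888/111249 H=2994176/1057923] → run H
t=8: vr[D=2048/423 F=485888/111249 H=3427328/1057923] → run H
t=9: vr[D=2048/423 F=485888/111249 H=3860480/1057923] → run H
t=10: vr[D=2048/423 F=485888/111249] → run F
t=11: vr[D=2048/423 F=702464/111249] → run D
t=12: vr[D=1024/141 F=702464/111249] → run F
t=13: vr[D=1024/141 F=919040/111249] → run D
t=14: vr[D=4096/423 F=919040/111249] → run F
t=15: vr[D=4096/423] → run D
t=16: vr[D=5120/423] → run D
t=17: (idle)
t=18: (idle)
t=19: (idle)
t=20: (idle)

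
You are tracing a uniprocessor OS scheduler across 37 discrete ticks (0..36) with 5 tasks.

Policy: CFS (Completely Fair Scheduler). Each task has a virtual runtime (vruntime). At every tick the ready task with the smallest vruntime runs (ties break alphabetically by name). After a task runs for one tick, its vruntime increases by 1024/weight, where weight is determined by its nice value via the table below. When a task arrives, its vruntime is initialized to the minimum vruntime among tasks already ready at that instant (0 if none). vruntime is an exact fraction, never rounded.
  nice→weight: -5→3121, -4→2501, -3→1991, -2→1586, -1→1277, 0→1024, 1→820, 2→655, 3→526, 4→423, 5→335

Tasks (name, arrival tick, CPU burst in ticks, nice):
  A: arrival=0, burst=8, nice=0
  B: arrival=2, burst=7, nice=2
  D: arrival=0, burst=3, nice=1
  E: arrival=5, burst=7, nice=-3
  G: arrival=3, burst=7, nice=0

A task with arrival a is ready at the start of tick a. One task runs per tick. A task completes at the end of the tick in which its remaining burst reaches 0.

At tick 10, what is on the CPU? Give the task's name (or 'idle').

t=0: vr[A=0 D=0] → run A
t=1: vr[A=1 D=0] → run D
t=2: vr[A=1 B=1 D=256/205] → run A
t=3: vr[A=2 B=1 D=256/205 G=1] → run B
t=4: vr[A=2 B=1679/655 D=256/205 G=1] → run G
t=5: vr[A=2 B=1679/655 D=256/205 E=256/205 G=2] → run D
t=6: vr[A=2 B=1679/655 D=512/205 E=256/205 G=2] → run E
t=7: vr[A=2 B=1679/655 D=512/205 E=719616/408155 G=2] → run E
t=8: vr[A=2 B=1679/655 D=512/205 E=929536/408155 G=2] → run A
t=9: vr[A=3 B=1679/655 D=512/205 E=929536/408155 G=2] → run G
t=10: vr[A=3 B=1679/655 D=512/205 E=929536/408155 G=3] → run E
t=11: vr[A=3 B=1679/655 D=512/205 E=1139456/408155 G=3] → run D
t=12: vr[A=3 B=1679/655 E=1139456/408155 G=3] → run B
t=13: vr[A=3 B=2703/655 E=1139456/408155 G=3] → run E
t=14: vr[A=3 B=2703/655 E=1349376/408155 G=3] → run A
t=15: vr[A=4 B=2703/655 E=1349376/408155 G=3] → run G
t=16: vr[A=4 B=2703/655 E=1349376/408155 G=4] → run E
t=17: vr[A=4 B=2703/655 E=1559296/408155 G=4] → run E
t=18: vr[A=4 B=2703/655 E=1769216/408155 G=4] → run A
t=19: vr[A=5 B=2703/655 E=1769216/408155 G=4] → run G
t=20: vr[A=5 B=2703/655 E=1769216/408155 G=5] → run B
t=21: vr[A=5 B=3727/655 E=1769216/408155 G=5] → run E
t=22: vr[A=5 B=3727/655 G=5] → run A
t=23: vr[A=6 B=3727/655 G=5] → run G
t=24: vr[A=6 B=3727/655 G=6] → run B
t=25: vr[A=6 B=4751/655 G=6] → run A
t=26: vr[A=7 B=4751/655 G=6] → run G
t=27: vr[A=7 B=4751/655 G=7] → run A
t=28: vr[B=4751/655 G=7] → run G
t=29: vr[B=4751/655] → run B
t=30: vr[B=1155/131] → run B
t=31: vr[B=6799/655] → run B
t=32: (idle)
t=33: (idle)
t=34: (idle)
t=35: (idle)
t=36: (idle)

running at tick 10 = E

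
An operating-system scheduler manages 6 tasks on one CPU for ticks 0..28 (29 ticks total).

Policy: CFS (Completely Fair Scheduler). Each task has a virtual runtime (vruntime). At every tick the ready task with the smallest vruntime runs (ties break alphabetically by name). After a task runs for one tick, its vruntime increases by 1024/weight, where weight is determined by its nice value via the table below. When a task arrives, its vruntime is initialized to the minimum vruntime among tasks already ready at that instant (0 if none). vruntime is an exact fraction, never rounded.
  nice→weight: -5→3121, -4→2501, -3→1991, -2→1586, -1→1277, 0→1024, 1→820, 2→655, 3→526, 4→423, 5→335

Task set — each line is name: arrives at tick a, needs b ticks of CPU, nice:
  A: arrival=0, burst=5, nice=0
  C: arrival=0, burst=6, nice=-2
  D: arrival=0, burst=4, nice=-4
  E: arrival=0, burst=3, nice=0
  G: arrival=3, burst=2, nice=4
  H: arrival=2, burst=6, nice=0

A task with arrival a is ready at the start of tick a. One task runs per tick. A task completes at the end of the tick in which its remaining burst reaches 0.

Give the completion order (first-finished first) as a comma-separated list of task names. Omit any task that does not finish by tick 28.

completion order = D, E, G, C, A, H

t=0: vr[A=0 C=0 D=0 E=0] → run A
t=1: vr[A=1 C=0 D=0 E=0] → run C
t=2: vr[A=1 C=512/793 D=0 E=0 H=0] → run D
t=3: vr[A=1 C=512/793 D=1024/2501 E=0 G=0 H=0] → run E
t=4: vr[A=1 C=512/793 D=1024/2501 E=1 G=0 H=0] → run G
t=5: vr[A=1 C=512/793 D=1024/2501 E=1 G=1024/423 H=0] → run H
t=6: vr[A=1 C=512/793 D=1024/2501 E=1 G=1024/423 H=1] → run D
t=7: vr[A=1 C=512/793 D=2048/2501 E=1 G=1024/423 H=1] → run C
t=8: vr[A=1 C=1024/793 D=2048/2501 E=1 G=1024/423 H=1] → run D
t=9: vr[A=1 C=1024/793 D=3072/2501 E=1 G=1024/423 H=1] → run A
t=10: vr[A=2 C=1024/793 D=3072/2501 E=1 G=1024/423 H=1] → run E
t=11: vr[A=2 C=1024/793 D=3072/2501 E=2 G=1024/423 H=1] → run H
t=12: vr[A=2 C=1024/793 D=3072/2501 E=2 G=1024/423 H=2] → run D
t=13: vr[A=2 C=1024/793 E=2 G=1024/423 H=2] → run C
t=14: vr[A=2 C=1536/793 E=2 G=1024/423 H=2] → run C
t=15: vr[A=2 C=2048/793 E=2 G=1024/423 H=2] → run A
t=16: vr[A=3 C=2048/793 E=2 G=1024/423 H=2] → run E
t=17: vr[A=3 C=2048/793 G=1024/423 H=2] → run H
t=18: vr[A=3 C=2048/793 G=1024/423 H=3] → run G
t=19: vr[A=3 C=2048/793 H=3] → run C
t=20: vr[A=3 C=2560/793 H=3] → run A
t=21: vr[A=4 C=2560/793 H=3] → run H
t=22: vr[A=4 C=2560/793 H=4] → run C
t=23: vr[A=4 H=4] → run A
t=24: vr[H=4] → run H
t=25: vr[H=5] → run H
t=26: (idle)
t=27: (idle)
t=28: (idle)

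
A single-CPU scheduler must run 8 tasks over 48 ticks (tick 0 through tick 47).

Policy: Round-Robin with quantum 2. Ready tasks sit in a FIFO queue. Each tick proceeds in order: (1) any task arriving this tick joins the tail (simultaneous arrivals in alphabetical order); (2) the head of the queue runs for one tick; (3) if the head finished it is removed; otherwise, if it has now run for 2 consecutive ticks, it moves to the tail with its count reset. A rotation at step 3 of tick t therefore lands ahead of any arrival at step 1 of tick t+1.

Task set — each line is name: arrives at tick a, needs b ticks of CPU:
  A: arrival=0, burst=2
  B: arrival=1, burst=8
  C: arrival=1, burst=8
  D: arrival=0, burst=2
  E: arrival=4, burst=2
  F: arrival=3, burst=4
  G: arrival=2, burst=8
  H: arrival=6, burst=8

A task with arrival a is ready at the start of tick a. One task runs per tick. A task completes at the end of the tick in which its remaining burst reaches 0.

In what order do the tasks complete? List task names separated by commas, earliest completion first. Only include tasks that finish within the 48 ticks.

completion order = A, D, E, F, B, C, G, H

t=0: queue=[A,D] q_used=0 → run A
t=1: queue=[A,D,B,C] q_used=1 → run A
t=2: queue=[D,B,C,G] q_used=0 → run D
t=3: queue=[D,B,C,G,F] q_used=1 → run D
t=4: queue=[B,C,G,F,E] q_used=0 → run B
t=5: queue=[B,C,G,F,E] q_used=1 → run B
t=6: queue=[C,G,F,E,B,H] q_used=0 → run C
t=7: queue=[C,G,F,E,B,H] q_used=1 → run C
t=8: queue=[G,F,E,B,H,C] q_used=0 → run G
t=9: queue=[G,F,E,B,H,C] q_used=1 → run G
t=10: queue=[F,E,B,H,C,G] q_used=0 → run F
t=11: queue=[F,E,B,H,C,G] q_used=1 → run F
t=12: queue=[E,B,H,C,G,F] q_used=0 → run E
t=13: queue=[E,B,H,C,G,F] q_used=1 → run E
t=14: queue=[B,H,C,G,F] q_used=0 → run B
t=15: queue=[B,H,C,G,F] q_used=1 → run B
t=16: queue=[H,C,G,F,B] q_used=0 → run H
t=17: queue=[H,C,G,F,B] q_used=1 → run H
t=18: queue=[C,G,F,B,H] q_used=0 → run C
t=19: queue=[C,G,F,B,H] q_used=1 → run C
t=20: queue=[G,F,B,H,C] q_used=0 → run G
t=21: queue=[G,F,B,H,C] q_used=1 → run G
t=22: queue=[F,B,H,C,G] q_used=0 → run F
t=23: queue=[F,B,H,C,G] q_used=1 → run F
t=24: queue=[B,H,C,G] q_used=0 → run B
t=25: queue=[B,H,C,G] q_used=1 → run B
t=26: queue=[H,C,G,B] q_used=0 → run H
t=27: queue=[H,C,G,B] q_used=1 → run H
t=28: queue=[C,G,B,H] q_used=0 → run C
t=29: queue=[C,G,B,H] q_used=1 → run C
t=30: queue=[G,B,H,C] q_used=0 → run G
t=31: queue=[G,B,H,C] q_used=1 → run G
t=32: queue=[B,H,C,G] q_used=0 → run B
t=33: queue=[B,H,C,G] q_used=1 → run B
t=34: queue=[H,C,G] q_used=0 → run H
t=35: queue=[H,C,G] q_used=1 → run H
t=36: queue=[C,G,H] q_used=0 → run C
t=37: queue=[C,G,H] q_used=1 → run C
t=38: queue=[G,H] q_used=0 → run G
t=39: queue=[G,H] q_used=1 → run G
t=40: queue=[H] q_used=0 → run H
t=41: queue=[H] q_used=1 → run H
t=42: (idle)
t=43: (idle)
t=44: (idle)
t=45: (idle)
t=46: (idle)
t=47: (idle)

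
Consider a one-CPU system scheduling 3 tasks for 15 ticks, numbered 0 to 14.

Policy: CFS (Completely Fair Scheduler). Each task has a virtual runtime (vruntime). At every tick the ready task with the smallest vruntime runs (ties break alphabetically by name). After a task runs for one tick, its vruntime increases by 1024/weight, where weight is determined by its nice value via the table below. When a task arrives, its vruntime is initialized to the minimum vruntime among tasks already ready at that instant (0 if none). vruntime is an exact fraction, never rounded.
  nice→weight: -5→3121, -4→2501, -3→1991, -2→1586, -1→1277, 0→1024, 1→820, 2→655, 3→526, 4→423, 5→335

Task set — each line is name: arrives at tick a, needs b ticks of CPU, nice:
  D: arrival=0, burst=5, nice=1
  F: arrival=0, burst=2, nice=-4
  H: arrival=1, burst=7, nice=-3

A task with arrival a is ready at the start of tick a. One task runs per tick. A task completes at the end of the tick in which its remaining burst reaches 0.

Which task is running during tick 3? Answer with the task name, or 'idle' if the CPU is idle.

running at tick 3 = F

t=0: vr[D=0 F=0] → run D
t=1: vr[D=256/205 F=0 H=0] → run F
t=2: vr[D=256/205 F=1024/2501 H=0] → run H
t=3: vr[D=256/205 F=1024/2501 H=1024/1991] → run F
t=4: vr[D=256/205 H=1024/1991] → run H
t=5: vr[D=256/205 H=2048/1991] → run H
t=6: vr[D=256/205 H=3072/1991] → run D
t=7: vr[D=512/205 H=3072/1991] → run H
t=8: vr[D=512/205 H=4096/1991] → run H
t=9: vr[D=512/205 H=5120/1991] → run D
t=10: vr[D=768/205 H=5120/1991] → run H
t=11: vr[D=768/205 H=6144/1991] → run H
t=12: vr[D=768/205] → run D
t=13: vr[D=1024/205] → run D
t=14: (idle)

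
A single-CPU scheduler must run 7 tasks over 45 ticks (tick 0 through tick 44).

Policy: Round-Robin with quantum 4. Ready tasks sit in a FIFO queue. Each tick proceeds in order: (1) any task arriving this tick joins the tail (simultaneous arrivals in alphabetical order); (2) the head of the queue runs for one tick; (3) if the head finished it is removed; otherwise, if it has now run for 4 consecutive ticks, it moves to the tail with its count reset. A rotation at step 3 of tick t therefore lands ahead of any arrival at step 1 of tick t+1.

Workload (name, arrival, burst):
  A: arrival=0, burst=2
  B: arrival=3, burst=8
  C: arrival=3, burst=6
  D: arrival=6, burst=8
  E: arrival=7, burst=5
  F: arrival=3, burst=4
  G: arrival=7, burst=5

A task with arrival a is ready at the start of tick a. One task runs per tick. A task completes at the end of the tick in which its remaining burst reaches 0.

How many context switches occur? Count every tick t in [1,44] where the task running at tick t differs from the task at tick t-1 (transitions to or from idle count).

t=0: queue=[A] q_used=0 → run A
t=1: queue=[A] q_used=1 → run A
t=2: (idle)
t=3: queue=[B,C,F] q_used=0 → run B
t=4: queue=[B,C,F] q_used=1 → run B
t=5: queue=[B,C,F] q_used=2 → run B
t=6: queue=[B,C,F,D] q_used=3 → run B
t=7: queue=[C,F,D,B,E,G] q_used=0 → run C
t=8: queue=[C,F,D,B,E,G] q_used=1 → run C
t=9: queue=[C,F,D,B,E,G] q_used=2 → run C
t=10: queue=[C,F,D,B,E,G] q_used=3 → run C
t=11: queue=[F,D,B,E,G,C] q_used=0 → run F
t=12: queue=[F,D,B,E,G,C] q_used=1 → run F
t=13: queue=[F,D,B,E,G,C] q_used=2 → run F
t=14: queue=[F,D,B,E,G,C] q_used=3 → run F
t=15: queue=[D,B,E,G,C] q_used=0 → run D
t=16: queue=[D,B,E,G,C] q_used=1 → run D
t=17: queue=[D,B,E,G,C] q_used=2 → run D
t=18: queue=[D,B,E,G,C] q_used=3 → run D
t=19: queue=[B,E,G,C,D] q_used=0 → run B
t=20: queue=[B,E,G,C,D] q_used=1 → run B
t=21: queue=[B,E,G,C,D] q_used=2 → run B
t=22: queue=[B,E,G,C,D] q_used=3 → run B
t=23: queue=[E,G,C,D] q_used=0 → run E
t=24: queue=[E,G,C,D] q_used=1 → run E
t=25: queue=[E,G,C,D] q_used=2 → run E
t=26: queue=[E,G,C,D] q_used=3 → run E
t=27: queue=[G,C,D,E] q_used=0 → run G
t=28: queue=[G,C,D,E] q_used=1 → run G
t=29: queue=[G,C,D,E] q_used=2 → run G
t=30: queue=[G,C,D,E] q_used=3 → run G
t=31: queue=[C,D,E,G] q_used=0 → run C
t=32: queue=[C,D,E,G] q_used=1 → run C
t=33: queue=[D,E,G] q_used=0 → run D
t=34: queue=[D,E,G] q_used=1 → run D
t=35: queue=[D,E,G] q_used=2 → run D
t=36: queue=[D,E,G] q_used=3 → run D
t=37: queue=[E,G] q_used=0 → run E
t=38: queue=[G] q_used=0 → run G
t=39: (idle)
t=40: (idle)
t=41: (idle)
t=42: (idle)
t=43: (idle)
t=44: (idle)

context switches = 13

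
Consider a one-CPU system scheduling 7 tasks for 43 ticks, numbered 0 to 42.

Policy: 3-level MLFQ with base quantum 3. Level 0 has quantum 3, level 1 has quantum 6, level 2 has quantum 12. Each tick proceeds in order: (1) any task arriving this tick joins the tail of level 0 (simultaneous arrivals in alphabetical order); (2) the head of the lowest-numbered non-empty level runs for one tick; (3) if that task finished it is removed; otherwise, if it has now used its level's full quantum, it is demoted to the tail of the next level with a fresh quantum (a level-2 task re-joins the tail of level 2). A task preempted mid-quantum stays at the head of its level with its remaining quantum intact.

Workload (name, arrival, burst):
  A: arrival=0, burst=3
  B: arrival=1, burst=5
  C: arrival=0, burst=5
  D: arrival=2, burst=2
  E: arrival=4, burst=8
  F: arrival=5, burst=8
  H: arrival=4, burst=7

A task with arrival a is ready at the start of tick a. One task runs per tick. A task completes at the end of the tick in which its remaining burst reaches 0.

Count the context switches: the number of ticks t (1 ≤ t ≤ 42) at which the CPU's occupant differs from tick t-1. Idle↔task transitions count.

t=0: L0/L1/L2 = AC/-/- → run A
t=1: L0/L1/L2 = ACB/-/- → run A
t=2: L0/L1/L2 = ACBD/-/- → run A
t=3: L0/L1/L2 = CBD/-/- → run C
t=4: L0/L1/L2 = CBDEH/-/- → run C
t=5: L0/L1/L2 = CBDEHF/-/- → run C
t=6: L0/L1/L2 = BDEHF/C/- → run B
t=7: L0/L1/L2 = BDEHF/C/- → run B
t=8: L0/L1/L2 = BDEHF/C/- → run B
t=9: L0/L1/L2 = DEHF/CB/- → run D
t=10: L0/L1/L2 = DEHF/CB/- → run D
t=11: L0/L1/L2 = EHF/CB/- → run E
t=12: L0/L1/L2 = EHF/CB/- → run E
t=13: L0/L1/L2 = EHF/CB/- → run E
t=14: L0/L1/L2 = HF/CBE/- → run H
t=15: L0/L1/L2 = HF/CBE/- → run H
t=16: L0/L1/L2 = HF/CBE/- → run H
t=17: L0/L1/L2 = F/CBEH/- → run F
t=18: L0/L1/L2 = F/CBEH/- → run F
t=19: L0/L1/L2 = F/CBEH/- → run F
t=20: L0/L1/L2 = -/CBEHF/- → run C
t=21: L0/L1/L2 = -/CBEHF/- → run C
t=22: L0/L1/L2 = -/BEHF/- → run B
t=23: L0/L1/L2 = -/BEHF/- → run B
t=24: L0/L1/L2 = -/EHF/- → run E
t=25: L0/L1/L2 = -/EHF/- → run E
t=26: L0/L1/L2 = -/EHF/- → run E
t=27: L0/L1/L2 = -/EHF/- → run E
t=28: L0/L1/L2 = -/EHF/- → run E
t=29: L0/L1/L2 = -/HF/- → run H
t=30: L0/L1/L2 = -/HF/- → run H
t=31: L0/L1/L2 = -/HF/- → run H
t=32: L0/L1/L2 = -/HF/- → run H
t=33: L0/L1/L2 = -/F/- → run F
t=34: L0/L1/L2 = -/F/- → run F
t=35: L0/L1/L2 = -/F/- → run F
t=36: L0/L1/L2 = -/F/- → run F
t=37: L0/L1/L2 = -/F/- → run F
t=38: (idle)
t=39: (idle)
t=40: (idle)
t=41: (idle)
t=42: (idle)

context switches = 12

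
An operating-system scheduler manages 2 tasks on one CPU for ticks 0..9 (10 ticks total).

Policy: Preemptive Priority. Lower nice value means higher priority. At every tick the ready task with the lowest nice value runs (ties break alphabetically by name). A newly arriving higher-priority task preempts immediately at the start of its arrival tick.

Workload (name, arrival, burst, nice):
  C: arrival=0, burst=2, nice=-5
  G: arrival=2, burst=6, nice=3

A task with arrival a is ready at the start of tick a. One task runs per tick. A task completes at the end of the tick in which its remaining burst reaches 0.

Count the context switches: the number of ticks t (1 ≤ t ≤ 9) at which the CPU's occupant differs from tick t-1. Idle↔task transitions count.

context switches = 2

t=0: ready={C} → run C
t=1: ready={C} → run C
t=2: ready={G} → run G
t=3: ready={G} → run G
t=4: ready={G} → run G
t=5: ready={G} → run G
t=6: ready={G} → run G
t=7: ready={G} → run G
t=8: (idle)
t=9: (idle)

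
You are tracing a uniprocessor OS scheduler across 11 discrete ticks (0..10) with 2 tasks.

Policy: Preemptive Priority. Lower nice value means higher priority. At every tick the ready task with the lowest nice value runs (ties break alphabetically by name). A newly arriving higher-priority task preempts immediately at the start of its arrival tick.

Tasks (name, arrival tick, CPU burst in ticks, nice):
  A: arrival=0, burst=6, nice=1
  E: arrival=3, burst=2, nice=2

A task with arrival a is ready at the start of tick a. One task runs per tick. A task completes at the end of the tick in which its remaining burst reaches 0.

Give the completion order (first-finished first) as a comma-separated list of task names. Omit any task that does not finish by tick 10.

t=0: ready={A} → run A
t=1: ready={A} → run A
t=2: ready={A} → run A
t=3: ready={A,E} → run A
t=4: ready={A,E} → run A
t=5: ready={A,E} → run A
t=6: ready={E} → run E
t=7: ready={E} → run E
t=8: (idle)
t=9: (idle)
t=10: (idle)

completion order = A, E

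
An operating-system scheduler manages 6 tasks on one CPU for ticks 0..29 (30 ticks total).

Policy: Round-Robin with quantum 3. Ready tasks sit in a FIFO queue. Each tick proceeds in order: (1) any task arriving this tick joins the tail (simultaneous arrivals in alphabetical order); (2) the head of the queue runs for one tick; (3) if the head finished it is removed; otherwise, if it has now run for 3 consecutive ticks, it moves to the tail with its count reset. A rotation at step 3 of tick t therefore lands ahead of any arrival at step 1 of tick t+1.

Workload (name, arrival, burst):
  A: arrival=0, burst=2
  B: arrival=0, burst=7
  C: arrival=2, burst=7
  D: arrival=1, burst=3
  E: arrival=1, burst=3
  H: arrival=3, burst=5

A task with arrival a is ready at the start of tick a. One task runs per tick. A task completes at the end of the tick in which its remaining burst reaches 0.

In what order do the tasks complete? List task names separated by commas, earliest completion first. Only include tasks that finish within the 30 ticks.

completion order = A, D, E, H, B, C

t=0: queue=[A,B] q_used=0 → run A
t=1: queue=[A,B,D,E] q_used=1 → run A
t=2: queue=[B,D,E,C] q_used=0 → run B
t=3: queue=[B,D,E,C,H] q_used=1 → run B
t=4: queue=[B,D,E,C,H] q_used=2 → run B
t=5: queue=[D,E,C,H,B] q_used=0 → run D
t=6: queue=[D,E,C,H,B] q_used=1 → run D
t=7: queue=[D,E,C,H,B] q_used=2 → run D
t=8: queue=[E,C,H,B] q_used=0 → run E
t=9: queue=[E,C,H,B] q_used=1 → run E
t=10: queue=[E,C,H,B] q_used=2 → run E
t=11: queue=[C,H,B] q_used=0 → run C
t=12: queue=[C,H,B] q_used=1 → run C
t=13: queue=[C,H,B] q_used=2 → run C
t=14: queue=[H,B,C] q_used=0 → run H
t=15: queue=[H,B,C] q_used=1 → run H
t=16: queue=[H,B,C] q_used=2 → run H
t=17: queue=[B,C,H] q_used=0 → run B
t=18: queue=[B,C,H] q_used=1 → run B
t=19: queue=[B,C,H] q_used=2 → run B
t=20: queue=[C,H,B] q_used=0 → run C
t=21: queue=[C,H,B] q_used=1 → run C
t=22: queue=[C,H,B] q_used=2 → run C
t=23: queue=[H,B,C] q_used=0 → run H
t=24: queue=[H,B,C] q_used=1 → run H
t=25: queue=[B,C] q_used=0 → run B
t=26: queue=[C] q_used=0 → run C
t=27: (idle)
t=28: (idle)
t=29: (idle)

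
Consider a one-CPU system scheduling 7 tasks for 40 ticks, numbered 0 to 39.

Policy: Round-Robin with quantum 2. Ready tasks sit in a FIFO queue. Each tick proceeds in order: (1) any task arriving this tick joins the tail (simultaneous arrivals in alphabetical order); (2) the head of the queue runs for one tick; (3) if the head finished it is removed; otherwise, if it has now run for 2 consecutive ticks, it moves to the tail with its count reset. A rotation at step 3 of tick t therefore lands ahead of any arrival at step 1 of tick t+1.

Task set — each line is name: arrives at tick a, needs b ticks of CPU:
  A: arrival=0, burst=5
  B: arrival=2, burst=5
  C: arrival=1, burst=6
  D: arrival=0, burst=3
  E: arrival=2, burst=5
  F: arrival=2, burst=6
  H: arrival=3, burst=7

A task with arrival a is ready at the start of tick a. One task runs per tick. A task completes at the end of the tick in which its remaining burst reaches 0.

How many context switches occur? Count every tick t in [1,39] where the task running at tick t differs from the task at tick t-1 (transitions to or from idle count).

context switches = 20

t=0: queue=[A,D] q_used=0 → run A
t=1: queue=[A,D,C] q_used=1 → run A
t=2: queue=[D,C,A,B,E,F] q_used=0 → run D
t=3: queue=[D,C,A,B,E,F,H] q_used=1 → run D
t=4: queue=[C,A,B,E,F,H,D] q_used=0 → run C
t=5: queue=[C,A,B,E,F,H,D] q_used=1 → run C
t=6: queue=[A,B,E,F,H,D,C] q_used=0 → run A
t=7: queue=[A,B,E,F,H,D,C] q_used=1 → run A
t=8: queue=[B,E,F,H,D,C,A] q_used=0 → run B
t=9: queue=[B,E,F,H,D,C,A] q_used=1 → run B
t=10: queue=[E,F,H,D,C,A,B] q_used=0 → run E
t=11: queue=[E,F,H,D,C,A,B] q_used=1 → run E
t=12: queue=[F,H,D,C,A,B,E] q_used=0 → run F
t=13: queue=[F,H,D,C,A,B,E] q_used=1 → run F
t=14: queue=[H,D,C,A,B,E,F] q_used=0 → run H
t=15: queue=[H,D,C,A,B,E,F] q_used=1 → run H
t=16: queue=[D,C,A,B,E,F,H] q_used=0 → run D
t=17: queue=[C,A,B,E,F,H] q_used=0 → run C
t=18: queue=[C,A,B,E,F,H] q_used=1 → run C
t=19: queue=[A,B,E,F,H,C] q_used=0 → run A
t=20: queue=[B,E,F,H,C] q_used=0 → run B
t=21: queue=[B,E,F,H,C] q_used=1 → run B
t=22: queue=[E,F,H,C,B] q_used=0 → run E
t=23: queue=[E,F,H,C,B] q_used=1 → run E
t=24: queue=[F,H,C,B,E] q_used=0 → run F
t=25: queue=[F,H,C,B,E] q_used=1 → run F
t=26: queue=[H,C,B,E,F] q_used=0 → run H
t=27: queue=[H,C,B,E,F] q_used=1 → run H
t=28: queue=[C,B,E,F,H] q_used=0 → run C
t=29: queue=[C,B,E,F,H] q_used=1 → run C
t=30: queue=[B,E,F,H] q_used=0 → run B
t=31: queue=[E,F,H] q_used=0 → run E
t=32: queue=[F,H] q_used=0 → run F
t=33: queue=[F,H] q_used=1 → run F
t=34: queue=[H] q_used=0 → run H
t=35: queue=[H] q_used=1 → run H
t=36: queue=[H] q_used=0 → run H
t=37: (idle)
t=38: (idle)
t=39: (idle)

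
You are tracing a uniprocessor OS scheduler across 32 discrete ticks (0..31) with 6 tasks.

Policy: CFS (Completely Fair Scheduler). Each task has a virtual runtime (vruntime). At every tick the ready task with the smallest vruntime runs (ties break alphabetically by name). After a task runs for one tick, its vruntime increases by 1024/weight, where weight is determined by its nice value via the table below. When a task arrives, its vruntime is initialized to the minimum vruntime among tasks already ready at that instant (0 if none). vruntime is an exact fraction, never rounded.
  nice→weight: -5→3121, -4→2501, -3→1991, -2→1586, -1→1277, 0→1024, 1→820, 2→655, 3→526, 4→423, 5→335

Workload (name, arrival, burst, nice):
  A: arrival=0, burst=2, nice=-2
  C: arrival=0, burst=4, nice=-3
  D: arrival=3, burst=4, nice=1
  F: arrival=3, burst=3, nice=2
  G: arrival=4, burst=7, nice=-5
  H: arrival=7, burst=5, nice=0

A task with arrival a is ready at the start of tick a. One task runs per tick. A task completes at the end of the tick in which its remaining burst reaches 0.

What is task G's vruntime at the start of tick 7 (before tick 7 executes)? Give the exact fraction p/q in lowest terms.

vruntime(G, start of tick 7) = 2409984/2474953

t=0: vr[A=0 C=0] → run A
t=1: vr[A=512/793 C=0] → run C
t=2: vr[A=512/793 C=1024/1991] → run C
t=3: vr[A=512/793 C=2048/1991 D=512/793 F=512/793] → run A
t=4: vr[C=2048/1991 D=512/793 F=512/793 G=512/793] → run D
t=5: vr[C=2048/1991 D=307968/162565 F=512/793 G=512/793] → run F
t=6: vr[C=2048/1991 D=307968/162565 F=1147392/519415 G=512/793] → run G
t=7: vr[C=2048/1991 D=307968/162565 F=1147392/519415 G=2409984/2474953 H=2409984/2474953] → run G
t=8: vr[C=2048/1991 D=307968/162565 F=1147392/519415 G=3222016/2474953 H=2409984/2474953] → run H
t=9: vr[C=2048/1991 D=307968/162565 F=1147392/519415 G=3222016/2474953 H=4884937/2474953] → run C
t=10: vr[C=3072/1991 D=307968/162565 F=1147392/519415 G=3222016/2474953 H=4884937/2474953] → run G
t=11: vr[C=3072/1991 D=307968/162565 F=1147392/519415 G=4034048/2474953 H=4884937/2474953] → run C
t=12: vr[D=307968/162565 F=1147392/519415 G=4034048/2474953 H=4884937/2474953] → run G
t=13: vr[D=307968/162565 F=1147392/519415 G=4846080/2474953 H=4884937/2474953] → run D
t=14: vr[D=510976/162565 F=1147392/519415 G=4846080/2474953 H=4884937/2474953] → run G
t=15: vr[D=510976/162565 F=1147392/519415 G=5658112/2474953 H=4884937/2474953] → run H
t=16: vr[D=510976/162565 F=1147392/519415 G=5658112/2474953 H=7359890/2474953] → run F
t=17: vr[D=510976/162565 F=1959424/519415 G=5658112/2474953 H=7359890/2474953] → run G
t=18: vr[D=510976/162565 F=1959424/519415 G=6470144/2474953 H=7359890/2474953] → run G
t=19: vr[D=510976/162565 F=1959424/519415 H=7359890/2474953] → run H
t=20: vr[D=510976/162565 F=1959424/519415 H=9834843/2474953] → run D
t=21: vr[D=713984/162565 F=1959424/519415 H=9834843/2474953] → run F
t=22: vr[D=713984/162565 H=9834843/2474953] → run H
t=23: vr[D=713984/162565 H=12309796/2474953] → run D
t=24: vr[H=12309796/2474953] → run H
t=25: (idle)
t=26: (idle)
t=27: (idle)
t=28: (idle)
t=29: (idle)
t=30: (idle)
t=31: (idle)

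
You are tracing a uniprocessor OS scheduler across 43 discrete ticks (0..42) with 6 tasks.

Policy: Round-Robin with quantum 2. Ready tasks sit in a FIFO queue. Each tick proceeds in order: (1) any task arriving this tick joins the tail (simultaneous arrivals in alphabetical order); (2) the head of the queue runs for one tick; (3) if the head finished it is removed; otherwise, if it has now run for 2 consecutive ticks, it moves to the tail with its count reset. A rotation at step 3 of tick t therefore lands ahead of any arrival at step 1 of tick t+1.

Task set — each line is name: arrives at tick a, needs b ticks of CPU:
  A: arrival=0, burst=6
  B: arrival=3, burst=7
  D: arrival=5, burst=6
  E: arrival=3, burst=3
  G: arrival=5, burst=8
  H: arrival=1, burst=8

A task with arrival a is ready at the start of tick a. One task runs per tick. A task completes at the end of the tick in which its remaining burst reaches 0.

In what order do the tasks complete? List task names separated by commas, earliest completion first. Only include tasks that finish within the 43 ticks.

completion order = A, E, H, D, B, G

t=0: queue=[A] q_used=0 → run A
t=1: queue=[A,H] q_used=1 → run A
t=2: queue=[H,A] q_used=0 → run H
t=3: queue=[H,A,B,E] q_used=1 → run H
t=4: queue=[A,B,E,H] q_used=0 → run A
t=5: queue=[A,B,E,H,D,G] q_used=1 → run A
t=6: queue=[B,E,H,D,G,A] q_used=0 → run B
t=7: queue=[B,E,H,D,G,A] q_used=1 → run B
t=8: queue=[E,H,D,G,A,B] q_used=0 → run E
t=9: queue=[E,H,D,G,A,B] q_used=1 → run E
t=10: queue=[H,D,G,A,B,E] q_used=0 → run H
t=11: queue=[H,D,G,A,B,E] q_used=1 → run H
t=12: queue=[D,G,A,B,E,H] q_used=0 → run D
t=13: queue=[D,G,A,B,E,H] q_used=1 → run D
t=14: queue=[G,A,B,E,H,D] q_used=0 → run G
t=15: queue=[G,A,B,E,H,D] q_used=1 → run G
t=16: queue=[A,B,E,H,D,G] q_used=0 → run A
t=17: queue=[A,B,E,H,D,G] q_used=1 → run A
t=18: queue=[B,E,H,D,G] q_used=0 → run B
t=19: queue=[B,E,H,D,G] q_used=1 → run B
t=20: queue=[E,H,D,G,B] q_used=0 → run E
t=21: queue=[H,D,G,B] q_used=0 → run H
t=22: queue=[H,D,G,B] q_used=1 → run H
t=23: queue=[D,G,B,H] q_used=0 → run D
t=24: queue=[D,G,B,H] q_used=1 → run D
t=25: queue=[G,B,H,D] q_used=0 → run G
t=26: queue=[G,B,H,D] q_used=1 → run G
t=27: queue=[B,H,D,G] q_used=0 → run B
t=28: queue=[B,H,D,G] q_used=1 → run B
t=29: queue=[H,D,G,B] q_used=0 → run H
t=30: queue=[H,D,G,B] q_used=1 → run H
t=31: queue=[D,G,B] q_used=0 → run D
t=32: queue=[D,G,B] q_used=1 → run D
t=33: queue=[G,B] q_used=0 → run G
t=34: queue=[G,B] q_used=1 → run G
t=35: queue=[B,G] q_used=0 → run B
t=36: queue=[G] q_used=0 → run G
t=37: queue=[G] q_used=1 → run G
t=38: (idle)
t=39: (idle)
t=40: (idle)
t=41: (idle)
t=42: (idle)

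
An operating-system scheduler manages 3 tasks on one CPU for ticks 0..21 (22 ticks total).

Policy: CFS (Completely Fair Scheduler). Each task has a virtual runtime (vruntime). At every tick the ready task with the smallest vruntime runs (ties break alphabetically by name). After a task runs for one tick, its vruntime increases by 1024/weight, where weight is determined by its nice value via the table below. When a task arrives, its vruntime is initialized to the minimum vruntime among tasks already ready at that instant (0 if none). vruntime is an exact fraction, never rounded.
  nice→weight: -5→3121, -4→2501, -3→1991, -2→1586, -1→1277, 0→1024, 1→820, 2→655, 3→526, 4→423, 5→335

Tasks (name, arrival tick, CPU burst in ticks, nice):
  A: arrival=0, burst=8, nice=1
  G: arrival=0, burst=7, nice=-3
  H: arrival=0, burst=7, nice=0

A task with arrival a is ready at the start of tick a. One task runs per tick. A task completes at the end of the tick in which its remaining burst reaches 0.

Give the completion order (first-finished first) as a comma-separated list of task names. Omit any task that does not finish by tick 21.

t=0: vr[A=0 G=0 H=0] → run A
t=1: vr[A=256/205 G=0 H=0] → run G
t=2: vr[A=256/205 G=1024/1991 H=0] → run H
t=3: vr[A=256/205 G=1024/1991 H=1] → run G
t=4: vr[A=256/205 G=2048/1991 H=1] → run H
t=5: vr[A=256/205 G=2048/1991 H=2] → run G
t=6: vr[A=256/205 G=3072/1991 H=2] → run A
t=7: vr[A=512/205 G=3072/1991 H=2] → run G
t=8: vr[A=512/205 G=4096/1991 H=2] → run H
t=9: vr[A=512/205 G=4096/1991 H=3] → run G
t=10: vr[A=512/205 G=5120/1991 H=3] → run A
t=11: vr[A=768/205 G=5120/1991 H=3] → run G
t=12: vr[A=768/205 G=6144/1991 H=3] → run H
t=13: vr[A=768/205 G=6144/1991 H=4] → run G
t=14: vr[A=768/205 H=4] → run A
t=15: vr[A=1024/205 H=4] → run H
t=16: vr[A=1024/205 H=5] → run A
t=17: vr[A=256/41 H=5] → run H
t=18: vr[A=256/41 H=6] → run H
t=19: vr[A=256/41] → run A
t=20: vr[A=1536/205] → run A
t=21: vr[A=1792/205] → run A

completion order = G, H, A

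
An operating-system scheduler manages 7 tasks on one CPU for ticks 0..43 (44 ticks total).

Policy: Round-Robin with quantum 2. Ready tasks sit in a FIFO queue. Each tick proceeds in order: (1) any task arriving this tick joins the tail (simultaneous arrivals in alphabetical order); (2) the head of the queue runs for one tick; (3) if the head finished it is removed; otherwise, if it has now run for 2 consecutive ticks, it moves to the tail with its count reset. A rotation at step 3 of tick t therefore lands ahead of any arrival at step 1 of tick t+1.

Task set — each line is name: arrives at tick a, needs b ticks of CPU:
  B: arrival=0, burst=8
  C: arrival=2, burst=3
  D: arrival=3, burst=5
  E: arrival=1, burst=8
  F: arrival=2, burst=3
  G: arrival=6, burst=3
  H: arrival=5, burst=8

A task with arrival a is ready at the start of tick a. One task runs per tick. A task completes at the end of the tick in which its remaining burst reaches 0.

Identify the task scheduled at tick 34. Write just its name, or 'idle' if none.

t=0: queue=[B] q_used=0 → run B
t=1: queue=[B,E] q_used=1 → run B
t=2: queue=[E,B,C,F] q_used=0 → run E
t=3: queue=[E,B,C,F,D] q_used=1 → run E
t=4: queue=[B,C,F,D,E] q_used=0 → run B
t=5: queue=[B,C,F,D,E,H] q_used=1 → run B
t=6: queue=[C,F,D,E,H,B,G] q_used=0 → run C
t=7: queue=[C,F,D,E,H,B,G] q_used=1 → run C
t=8: queue=[F,D,E,H,B,G,C] q_used=0 → run F
t=9: queue=[F,D,E,H,B,G,C] q_used=1 → run F
t=10: queue=[D,E,H,B,G,C,F] q_used=0 → run D
t=11: queue=[D,E,H,B,G,C,F] q_used=1 → run D
t=12: queue=[E,H,B,G,C,F,D] q_used=0 → run E
t=13: queue=[E,H,B,G,C,F,D] q_used=1 → run E
t=14: queue=[H,B,G,C,F,D,E] q_used=0 → run H
t=15: queue=[H,B,G,C,F,D,E] q_used=1 → run H
t=16: queue=[B,G,C,F,D,E,H] q_used=0 → run B
t=17: queue=[B,G,C,F,D,E,H] q_used=1 → run B
t=18: queue=[G,C,F,D,E,H,B] q_used=0 → run G
t=19: queue=[G,C,F,D,E,H,B] q_used=1 → run G
t=20: queue=[C,F,D,E,H,B,G] q_used=0 → run C
t=21: queue=[F,D,E,H,B,G] q_used=0 → run F
t=22: queue=[D,E,H,B,G] q_used=0 → run D
t=23: queue=[D,E,H,B,G] q_used=1 → run D
t=24: queue=[E,H,B,G,D] q_used=0 → run E
t=25: queue=[E,H,B,G,D] q_used=1 → run E
t=26: queue=[H,B,G,D,E] q_used=0 → run H
t=27: queue=[H,B,G,D,E] q_used=1 → run H
t=28: queue=[B,G,D,E,H] q_used=0 → run B
t=29: queue=[B,G,D,E,H] q_used=1 → run B
t=30: queue=[G,D,E,H] q_used=0 → run G
t=31: queue=[D,E,H] q_used=0 → run D
t=32: queue=[E,H] q_used=0 → run E
t=33: queue=[E,H] q_used=1 → run E
t=34: queue=[H] q_used=0 → run H
t=35: queue=[H] q_used=1 → run H
t=36: queue=[H] q_used=0 → run H
t=37: queue=[H] q_used=1 → run H
t=38: (idle)
t=39: (idle)
t=40: (idle)
t=41: (idle)
t=42: (idle)
t=43: (idle)

running at tick 34 = H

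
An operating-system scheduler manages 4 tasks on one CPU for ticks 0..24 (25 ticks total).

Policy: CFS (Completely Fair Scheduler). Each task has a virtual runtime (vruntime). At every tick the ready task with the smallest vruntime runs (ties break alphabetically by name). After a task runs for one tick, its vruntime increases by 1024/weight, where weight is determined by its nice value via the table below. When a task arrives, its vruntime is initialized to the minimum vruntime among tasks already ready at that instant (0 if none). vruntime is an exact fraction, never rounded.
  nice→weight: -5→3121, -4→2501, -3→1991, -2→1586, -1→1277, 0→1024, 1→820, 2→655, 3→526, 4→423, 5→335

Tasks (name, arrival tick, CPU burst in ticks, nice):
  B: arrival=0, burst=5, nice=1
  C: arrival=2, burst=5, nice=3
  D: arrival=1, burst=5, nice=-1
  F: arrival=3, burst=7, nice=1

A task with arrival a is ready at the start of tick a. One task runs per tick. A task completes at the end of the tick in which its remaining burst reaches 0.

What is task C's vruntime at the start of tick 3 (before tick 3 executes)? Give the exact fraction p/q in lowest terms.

vruntime(C, start of tick 3) = 172288/53915

t=0: vr[B=0] → run B
t=1: vr[B=256/205 D=256/205] → run B
t=2: vr[B=512/205 C=256/205 D=256/205] → run C
t=3: vr[B=512/205 C=172288/53915 D=256/205 F=256/205] → run D
t=4: vr[B=512/205 C=172288/53915 D=536832/261785 F=256/205] → run F
t=5: vr[B=512/205 C=172288/53915 D=536832/261785 F=512/205] → run D
t=6: vr[B=512/205 C=172288/53915 D=746752/261785 F=512/205] → run B
t=7: vr[B=768/205 C=172288/53915 D=746752/261785 F=512/205] → run F
t=8: vr[B=768/205 C=172288/53915 D=746752/261785 F=768/205] → run D
t=9: vr[B=768/205 C=172288/53915 D=956672/261785 F=768/205] → run C
t=10: vr[B=768/205 C=277248/53915 D=956672/261785 F=768/205] → run D
t=11: vr[B=768/205 C=277248/53915 D=1166592/261785 F=768/205] → run B
t=12: vr[B=1024/205 C=277248/53915 D=1166592/261785 F=768/205] → run F
t=13: vr[B=1024/205 C=277248/53915 D=1166592/261785 F=1024/205] → run D
t=14: vr[B=1024/205 C=277248/53915 F=1024/205] → run B
t=15: vr[C=277248/53915 F=1024/205] → run F
t=16: vr[C=277248/53915 F=256/41] → run C
t=17: vr[C=382208/53915 F=256/41] → run F
t=18: vr[C=382208/53915 F=1536/205] → run C
t=19: vr[C=487168/53915 F=1536/205] → run F
t=20: vr[C=487168/53915 F=1792/205] → run F
t=21: vr[C=487168/53915] → run C
t=22: (idle)
t=23: (idle)
t=24: (idle)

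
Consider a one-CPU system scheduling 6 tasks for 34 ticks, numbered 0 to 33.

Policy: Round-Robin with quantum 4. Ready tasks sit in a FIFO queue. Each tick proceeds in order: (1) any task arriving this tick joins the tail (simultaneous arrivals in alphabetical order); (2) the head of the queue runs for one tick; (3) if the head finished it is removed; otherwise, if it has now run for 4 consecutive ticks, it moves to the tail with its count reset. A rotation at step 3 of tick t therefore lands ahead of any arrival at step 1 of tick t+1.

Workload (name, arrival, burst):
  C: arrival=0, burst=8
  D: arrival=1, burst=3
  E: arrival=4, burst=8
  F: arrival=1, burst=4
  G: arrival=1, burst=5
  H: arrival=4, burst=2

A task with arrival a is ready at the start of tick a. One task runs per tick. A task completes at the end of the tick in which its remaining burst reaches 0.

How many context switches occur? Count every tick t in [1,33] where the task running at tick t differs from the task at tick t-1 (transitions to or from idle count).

t=0: queue=[C] q_used=0 → run C
t=1: queue=[C,D,F,G] q_used=1 → run C
t=2: queue=[C,D,F,G] q_used=2 → run C
t=3: queue=[C,D,F,G] q_used=3 → run C
t=4: queue=[D,F,G,C,E,H] q_used=0 → run D
t=5: queue=[D,F,G,C,E,H] q_used=1 → run D
t=6: queue=[D,F,G,C,E,H] q_used=2 → run D
t=7: queue=[F,G,C,E,H] q_used=0 → run F
t=8: queue=[F,G,C,E,H] q_used=1 → run F
t=9: queue=[F,G,C,E,H] q_used=2 → run F
t=10: queue=[F,G,C,E,H] q_used=3 → run F
t=11: queue=[G,C,E,H] q_used=0 → run G
t=12: queue=[G,C,E,H] q_used=1 → run G
t=13: queue=[G,C,E,H] q_used=2 → run G
t=14: queue=[G,C,E,H] q_used=3 → run G
t=15: queue=[C,E,H,G] q_used=0 → run C
t=16: queue=[C,E,H,G] q_used=1 → run C
t=17: queue=[C,E,H,G] q_used=2 → run C
t=18: queue=[C,E,H,G] q_used=3 → run C
t=19: queue=[E,H,G] q_used=0 → run E
t=20: queue=[E,H,G] q_used=1 → run E
t=21: queue=[E,H,G] q_used=2 → run E
t=22: queue=[E,H,G] q_used=3 → run E
t=23: queue=[H,G,E] q_used=0 → run H
t=24: queue=[H,G,E] q_used=1 → run H
t=25: queue=[G,E] q_used=0 → run G
t=26: queue=[E] q_used=0 → run E
t=27: queue=[E] q_used=1 → run E
t=28: queue=[E] q_used=2 → run E
t=29: queue=[E] q_used=3 → run E
t=30: (idle)
t=31: (idle)
t=32: (idle)
t=33: (idle)

context switches = 9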